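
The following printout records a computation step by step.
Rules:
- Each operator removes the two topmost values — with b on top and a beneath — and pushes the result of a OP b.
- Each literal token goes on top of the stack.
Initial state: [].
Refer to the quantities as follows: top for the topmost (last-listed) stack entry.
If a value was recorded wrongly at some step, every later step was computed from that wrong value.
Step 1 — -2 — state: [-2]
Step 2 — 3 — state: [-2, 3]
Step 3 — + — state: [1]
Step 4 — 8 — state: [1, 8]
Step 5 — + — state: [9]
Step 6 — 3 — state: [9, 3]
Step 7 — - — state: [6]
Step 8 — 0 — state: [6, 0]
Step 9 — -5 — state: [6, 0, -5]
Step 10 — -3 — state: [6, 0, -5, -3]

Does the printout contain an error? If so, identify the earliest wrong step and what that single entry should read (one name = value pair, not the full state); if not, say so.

Recomputing the run from the initial state:
step 1: [-2]
step 2: [-2, 3]
step 3: [1]
step 4: [1, 8]
step 5: [9]
step 6: [9, 3]
step 7: [6]
step 8: [6, 0]
step 9: [6, 0, -5]
step 10: [6, 0, -5, -3]
This matches the printout at every step.

no error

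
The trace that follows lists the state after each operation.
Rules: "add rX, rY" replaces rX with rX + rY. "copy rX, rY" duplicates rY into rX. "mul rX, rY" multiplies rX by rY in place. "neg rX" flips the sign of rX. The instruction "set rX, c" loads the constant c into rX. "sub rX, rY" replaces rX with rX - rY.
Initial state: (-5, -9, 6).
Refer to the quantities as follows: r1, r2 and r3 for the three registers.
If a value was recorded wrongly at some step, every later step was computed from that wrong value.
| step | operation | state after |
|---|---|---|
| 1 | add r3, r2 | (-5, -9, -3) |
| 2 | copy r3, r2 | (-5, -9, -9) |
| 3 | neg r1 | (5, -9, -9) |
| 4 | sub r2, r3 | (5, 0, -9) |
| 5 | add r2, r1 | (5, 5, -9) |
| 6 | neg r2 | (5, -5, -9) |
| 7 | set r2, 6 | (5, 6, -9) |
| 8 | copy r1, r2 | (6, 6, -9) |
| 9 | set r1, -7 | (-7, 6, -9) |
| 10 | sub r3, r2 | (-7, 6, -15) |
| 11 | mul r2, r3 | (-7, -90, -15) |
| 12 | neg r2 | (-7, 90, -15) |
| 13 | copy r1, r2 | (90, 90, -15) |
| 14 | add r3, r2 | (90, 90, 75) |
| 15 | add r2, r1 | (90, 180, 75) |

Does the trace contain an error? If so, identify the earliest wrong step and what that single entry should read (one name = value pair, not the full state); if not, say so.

no error

Step 1: r3 = 6 + -9 = -3 — confirmed correct.
Step 2: r3 = -9 — consistent with the trace.
Step 3: r1 = -(-5) = 5 — consistent with the trace.
Step 4: r2 = -9 - -9 = 0 — confirmed correct.
Step 5: r2 = 0 + 5 = 5 — consistent with the trace.
Step 6: r2 = -(5) = -5 — checks out.
Step 7: r2 = 6 — no discrepancy.
Step 8: r1 = 6 — no discrepancy.
Step 9: r1 = -7 — in agreement.
Step 10: r3 = -9 - 6 = -15 — checks out.
Step 11: r2 = 6 * -15 = -90 — confirmed correct.
Step 12: r2 = -(-90) = 90 — exactly as logged.
Step 13: r1 = 90 — verified.
Step 14: r3 = -15 + 90 = 75 — checks out.
Step 15: r2 = 90 + 90 = 180 — checks out.
The recomputation confirms every line.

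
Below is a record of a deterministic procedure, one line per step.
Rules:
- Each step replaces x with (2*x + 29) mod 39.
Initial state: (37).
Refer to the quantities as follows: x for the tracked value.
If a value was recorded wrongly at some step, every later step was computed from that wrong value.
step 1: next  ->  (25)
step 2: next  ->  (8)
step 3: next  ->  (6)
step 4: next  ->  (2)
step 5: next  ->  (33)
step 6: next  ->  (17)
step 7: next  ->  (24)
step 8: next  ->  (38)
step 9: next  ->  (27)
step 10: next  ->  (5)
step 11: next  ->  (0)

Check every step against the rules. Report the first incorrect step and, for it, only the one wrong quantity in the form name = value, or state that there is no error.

step 2, x = 1

Recomputing the run from the initial state:
step 1: x = 25
step 2: x = 1
step 3: x = 31
step 4: x = 13
step 5: x = 16
step 6: x = 22
step 7: x = 34
step 8: x = 19
step 9: x = 28
step 10: x = 7
step 11: x = 4
The first disagreement with the record is at step 2, where the value should be x = 1.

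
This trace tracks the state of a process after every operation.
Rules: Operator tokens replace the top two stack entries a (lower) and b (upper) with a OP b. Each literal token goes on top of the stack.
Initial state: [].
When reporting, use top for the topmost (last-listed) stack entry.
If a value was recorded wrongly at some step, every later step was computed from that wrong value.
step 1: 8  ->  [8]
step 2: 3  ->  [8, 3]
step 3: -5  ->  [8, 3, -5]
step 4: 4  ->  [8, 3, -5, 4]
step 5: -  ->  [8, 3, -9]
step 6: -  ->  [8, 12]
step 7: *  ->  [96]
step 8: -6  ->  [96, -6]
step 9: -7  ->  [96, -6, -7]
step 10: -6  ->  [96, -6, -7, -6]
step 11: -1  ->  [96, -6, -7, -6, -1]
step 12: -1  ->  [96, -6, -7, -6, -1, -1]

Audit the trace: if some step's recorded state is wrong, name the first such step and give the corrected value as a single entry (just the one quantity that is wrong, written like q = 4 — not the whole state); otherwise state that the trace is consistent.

1. push 8: top = 8 (in agreement)
2. push 3: top = 3 (consistent with the trace)
3. push -5: top = -5 (consistent with the trace)
4. push 4: top = 4 (confirmed correct)
5. -5 - 4 = -9 (in agreement)
6. 3 - -9 = 12 (confirmed correct)
7. 8 * 12 = 96 (no discrepancy)
8. push -6: top = -6 (checks out)
9. push -7: top = -7 (verified)
10. push -6: top = -6 (in agreement)
11. push -1: top = -1 (checks out)
12. push -1: top = -1 (checks out)
The recomputation confirms every line.

no error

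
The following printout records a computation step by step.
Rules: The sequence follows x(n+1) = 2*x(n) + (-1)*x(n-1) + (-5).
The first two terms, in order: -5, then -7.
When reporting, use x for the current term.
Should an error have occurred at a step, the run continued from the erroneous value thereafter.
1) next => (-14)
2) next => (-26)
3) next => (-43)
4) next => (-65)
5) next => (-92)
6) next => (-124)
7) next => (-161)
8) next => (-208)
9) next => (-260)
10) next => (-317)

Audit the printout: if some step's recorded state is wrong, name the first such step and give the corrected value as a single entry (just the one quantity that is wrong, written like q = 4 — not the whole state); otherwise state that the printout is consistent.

step 8, x = -203

Recomputing the run from the initial state:
step 1: x = -14
step 2: x = -26
step 3: x = -43
step 4: x = -65
step 5: x = -92
step 6: x = -124
step 7: x = -161
step 8: x = -203
step 9: x = -250
step 10: x = -302
The first disagreement with the printout is at step 8, where the value should be x = -203.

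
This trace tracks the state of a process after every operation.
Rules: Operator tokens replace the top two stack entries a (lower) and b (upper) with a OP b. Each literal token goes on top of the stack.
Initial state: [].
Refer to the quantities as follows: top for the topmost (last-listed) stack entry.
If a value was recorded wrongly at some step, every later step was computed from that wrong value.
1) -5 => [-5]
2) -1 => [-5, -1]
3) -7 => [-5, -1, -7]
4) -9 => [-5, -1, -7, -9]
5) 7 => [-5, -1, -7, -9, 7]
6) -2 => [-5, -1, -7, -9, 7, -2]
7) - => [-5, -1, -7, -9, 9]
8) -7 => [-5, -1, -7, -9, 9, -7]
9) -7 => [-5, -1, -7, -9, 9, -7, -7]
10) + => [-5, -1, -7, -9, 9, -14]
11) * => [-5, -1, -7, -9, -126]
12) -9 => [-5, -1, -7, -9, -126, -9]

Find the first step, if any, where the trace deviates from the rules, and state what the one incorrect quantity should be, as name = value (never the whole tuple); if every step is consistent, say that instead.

Recomputing the run from the initial state:
step 1: [-5]
step 2: [-5, -1]
step 3: [-5, -1, -7]
step 4: [-5, -1, -7, -9]
step 5: [-5, -1, -7, -9, 7]
step 6: [-5, -1, -7, -9, 7, -2]
step 7: [-5, -1, -7, -9, 9]
step 8: [-5, -1, -7, -9, 9, -7]
step 9: [-5, -1, -7, -9, 9, -7, -7]
step 10: [-5, -1, -7, -9, 9, -14]
step 11: [-5, -1, -7, -9, -126]
step 12: [-5, -1, -7, -9, -126, -9]
This matches the trace at every step.

no error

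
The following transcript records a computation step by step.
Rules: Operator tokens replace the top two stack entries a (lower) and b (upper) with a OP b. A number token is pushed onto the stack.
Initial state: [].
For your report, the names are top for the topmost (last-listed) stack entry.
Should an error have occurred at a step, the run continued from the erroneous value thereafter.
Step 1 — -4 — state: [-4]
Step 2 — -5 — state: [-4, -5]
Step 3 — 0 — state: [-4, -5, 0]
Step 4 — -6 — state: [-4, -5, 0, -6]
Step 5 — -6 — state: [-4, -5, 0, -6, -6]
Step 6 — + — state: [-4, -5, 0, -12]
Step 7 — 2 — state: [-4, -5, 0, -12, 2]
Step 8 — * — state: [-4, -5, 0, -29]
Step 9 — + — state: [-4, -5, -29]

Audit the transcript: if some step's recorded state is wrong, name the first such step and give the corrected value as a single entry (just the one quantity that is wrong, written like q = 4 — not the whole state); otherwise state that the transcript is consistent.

step 1: push -4: top = -4 -> verified
step 2: push -5: top = -5 -> same as recorded
step 3: push 0: top = 0 -> consistent with the transcript
step 4: push -6: top = -6 -> consistent with the transcript
step 5: push -6: top = -6 -> matches
step 6: -6 + -6 = -12 -> verified
step 7: push 2: top = 2 -> same as recorded
step 8: -12 * 2 = -24 -> the transcript has a different value
That makes step 8 the first incorrect line — top = -24 is what it should show.

step 8, top = -24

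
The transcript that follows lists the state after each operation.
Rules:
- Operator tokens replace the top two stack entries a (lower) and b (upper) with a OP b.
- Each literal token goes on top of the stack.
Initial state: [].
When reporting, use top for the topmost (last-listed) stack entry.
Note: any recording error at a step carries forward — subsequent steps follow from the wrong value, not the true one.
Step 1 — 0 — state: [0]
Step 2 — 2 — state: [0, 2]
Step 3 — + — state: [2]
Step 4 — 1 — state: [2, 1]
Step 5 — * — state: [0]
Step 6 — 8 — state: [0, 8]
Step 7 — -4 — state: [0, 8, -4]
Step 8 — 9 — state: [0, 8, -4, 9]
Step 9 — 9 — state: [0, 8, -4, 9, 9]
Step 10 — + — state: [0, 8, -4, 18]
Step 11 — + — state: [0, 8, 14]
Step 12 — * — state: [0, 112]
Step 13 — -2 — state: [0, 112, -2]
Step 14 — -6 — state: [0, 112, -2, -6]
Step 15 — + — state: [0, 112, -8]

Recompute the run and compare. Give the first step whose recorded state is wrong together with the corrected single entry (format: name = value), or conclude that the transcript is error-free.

step 5, top = 2

Recomputing the run from the initial state:
step 1: [0]
step 2: [0, 2]
step 3: [2]
step 4: [2, 1]
step 5: [2]
step 6: [2, 8]
step 7: [2, 8, -4]
step 8: [2, 8, -4, 9]
step 9: [2, 8, -4, 9, 9]
step 10: [2, 8, -4, 18]
step 11: [2, 8, 14]
step 12: [2, 112]
step 13: [2, 112, -2]
step 14: [2, 112, -2, -6]
step 15: [2, 112, -8]
The first disagreement with the transcript is at step 5, where the value should be top = 2.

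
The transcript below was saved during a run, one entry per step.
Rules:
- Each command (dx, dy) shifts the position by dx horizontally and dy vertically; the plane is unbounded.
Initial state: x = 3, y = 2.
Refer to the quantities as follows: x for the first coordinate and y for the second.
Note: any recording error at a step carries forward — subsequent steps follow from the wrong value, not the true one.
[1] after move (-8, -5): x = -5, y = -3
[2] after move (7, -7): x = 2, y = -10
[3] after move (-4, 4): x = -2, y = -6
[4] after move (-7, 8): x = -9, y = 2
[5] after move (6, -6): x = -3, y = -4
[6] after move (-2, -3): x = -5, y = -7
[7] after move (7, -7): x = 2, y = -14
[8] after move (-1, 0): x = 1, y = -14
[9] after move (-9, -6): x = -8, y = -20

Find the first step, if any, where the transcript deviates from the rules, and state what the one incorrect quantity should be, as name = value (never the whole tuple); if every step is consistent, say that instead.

no error

Step 1: x = 3 + (-8) = -5, y = 2 + (-5) = -3 — exactly as logged.
Step 2: x = -5 + (7) = 2, y = -3 + (-7) = -10 — matches.
Step 3: x = 2 + (-4) = -2, y = -10 + (4) = -6 — verified.
Step 4: x = -2 + (-7) = -9, y = -6 + (8) = 2 — in agreement.
Step 5: x = -9 + (6) = -3, y = 2 + (-6) = -4 — matches.
Step 6: x = -3 + (-2) = -5, y = -4 + (-3) = -7 — confirmed correct.
Step 7: x = -5 + (7) = 2, y = -7 + (-7) = -14 — matches.
Step 8: x = 2 + (-1) = 1, y = -14 + (0) = -14 — same as recorded.
Step 9: x = 1 + (-9) = -8, y = -14 + (-6) = -20 — checks out.
The whole run recomputes cleanly — no discrepancies.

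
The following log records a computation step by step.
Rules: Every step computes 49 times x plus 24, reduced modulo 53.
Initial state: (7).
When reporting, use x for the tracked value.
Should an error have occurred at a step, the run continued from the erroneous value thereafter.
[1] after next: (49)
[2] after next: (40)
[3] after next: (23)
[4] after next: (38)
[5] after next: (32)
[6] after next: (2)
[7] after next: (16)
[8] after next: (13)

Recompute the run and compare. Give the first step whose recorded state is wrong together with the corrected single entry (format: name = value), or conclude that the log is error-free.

step 5, x = 31

Recomputing the run from the initial state:
step 1: x = 49
step 2: x = 40
step 3: x = 23
step 4: x = 38
step 5: x = 31
step 6: x = 6
step 7: x = 0
step 8: x = 24
The first disagreement with the log is at step 5, where the value should be x = 31.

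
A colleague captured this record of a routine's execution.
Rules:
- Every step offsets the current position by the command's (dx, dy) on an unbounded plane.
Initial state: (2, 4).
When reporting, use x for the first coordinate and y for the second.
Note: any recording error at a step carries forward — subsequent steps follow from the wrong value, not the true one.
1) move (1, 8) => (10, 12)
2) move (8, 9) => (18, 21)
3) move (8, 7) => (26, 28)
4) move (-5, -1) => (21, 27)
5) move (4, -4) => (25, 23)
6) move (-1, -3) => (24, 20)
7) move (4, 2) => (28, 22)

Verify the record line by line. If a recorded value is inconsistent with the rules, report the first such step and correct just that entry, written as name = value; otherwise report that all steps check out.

step 1, x = 3

Step 1: x = 2 + (1) = 3, y = 4 + (8) = 12 — this is not what the record shows.
Conclusion: step 1 carries the first error; the entry should be x = 3.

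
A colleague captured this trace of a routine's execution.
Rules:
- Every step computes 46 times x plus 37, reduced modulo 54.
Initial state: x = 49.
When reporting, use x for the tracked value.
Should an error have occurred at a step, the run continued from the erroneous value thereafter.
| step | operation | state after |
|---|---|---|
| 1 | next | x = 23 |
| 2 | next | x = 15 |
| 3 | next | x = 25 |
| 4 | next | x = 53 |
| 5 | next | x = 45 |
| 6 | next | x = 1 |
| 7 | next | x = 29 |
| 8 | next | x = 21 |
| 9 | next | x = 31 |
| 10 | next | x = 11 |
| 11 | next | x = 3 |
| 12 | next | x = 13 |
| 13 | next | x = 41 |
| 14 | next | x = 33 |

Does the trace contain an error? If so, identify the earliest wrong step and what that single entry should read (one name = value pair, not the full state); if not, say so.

step 10, x = 5

1. x = (46*49 + 37) mod 54 = 23 (checks out)
2. x = (46*23 + 37) mod 54 = 15 (consistent with the trace)
3. x = (46*15 + 37) mod 54 = 25 (matches)
4. x = (46*25 + 37) mod 54 = 53 (confirmed correct)
5. x = (46*53 + 37) mod 54 = 45 (exactly as logged)
6. x = (46*45 + 37) mod 54 = 1 (in agreement)
7. x = (46*1 + 37) mod 54 = 29 (checks out)
8. x = (46*29 + 37) mod 54 = 21 (matches)
9. x = (46*21 + 37) mod 54 = 31 (checks out)
10. x = (46*31 + 37) mod 54 = 5 (first mismatch against the trace)
The audit stops at step 10: the recorded entry is wrong and should be x = 5.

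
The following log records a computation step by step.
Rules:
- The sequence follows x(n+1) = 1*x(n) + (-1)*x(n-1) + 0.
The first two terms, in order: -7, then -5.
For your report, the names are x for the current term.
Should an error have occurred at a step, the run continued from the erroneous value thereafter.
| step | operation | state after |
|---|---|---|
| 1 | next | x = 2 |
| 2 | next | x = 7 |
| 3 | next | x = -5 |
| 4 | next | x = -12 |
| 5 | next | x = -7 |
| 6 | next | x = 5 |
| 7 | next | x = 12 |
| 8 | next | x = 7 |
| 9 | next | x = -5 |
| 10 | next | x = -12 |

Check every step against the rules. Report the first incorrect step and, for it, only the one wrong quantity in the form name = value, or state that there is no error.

step 3, x = 5

1. x = 1*(-5) + (-1)*(-7) + (0) = 2 (agrees with the log)
2. x = 1*(2) + (-1)*(-5) + (0) = 7 (same as recorded)
3. x = 1*(7) + (-1)*(2) + (0) = 5 (this is not what the log shows)
Step 3 is the first one off; corrected, x = 5.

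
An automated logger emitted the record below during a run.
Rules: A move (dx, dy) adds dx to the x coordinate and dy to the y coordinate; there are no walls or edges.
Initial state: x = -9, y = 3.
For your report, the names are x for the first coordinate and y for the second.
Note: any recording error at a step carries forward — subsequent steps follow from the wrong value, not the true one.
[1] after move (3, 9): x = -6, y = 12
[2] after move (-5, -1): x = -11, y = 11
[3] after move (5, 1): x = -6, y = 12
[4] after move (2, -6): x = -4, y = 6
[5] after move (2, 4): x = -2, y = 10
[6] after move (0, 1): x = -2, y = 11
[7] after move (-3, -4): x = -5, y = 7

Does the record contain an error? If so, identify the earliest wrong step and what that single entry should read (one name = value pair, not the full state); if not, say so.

Step 1: x = -9 + (3) = -6, y = 3 + (9) = 12 — no discrepancy.
Step 2: x = -6 + (-5) = -11, y = 12 + (-1) = 11 — same as recorded.
Step 3: x = -11 + (5) = -6, y = 11 + (1) = 12 — matches.
Step 4: x = -6 + (2) = -4, y = 12 + (-6) = 6 — exactly as logged.
Step 5: x = -4 + (2) = -2, y = 6 + (4) = 10 — verified.
Step 6: x = -2 + (0) = -2, y = 10 + (1) = 11 — exactly as logged.
Step 7: x = -2 + (-3) = -5, y = 11 + (-4) = 7 — checks out.
Each recorded entry agrees with the recomputation.

no error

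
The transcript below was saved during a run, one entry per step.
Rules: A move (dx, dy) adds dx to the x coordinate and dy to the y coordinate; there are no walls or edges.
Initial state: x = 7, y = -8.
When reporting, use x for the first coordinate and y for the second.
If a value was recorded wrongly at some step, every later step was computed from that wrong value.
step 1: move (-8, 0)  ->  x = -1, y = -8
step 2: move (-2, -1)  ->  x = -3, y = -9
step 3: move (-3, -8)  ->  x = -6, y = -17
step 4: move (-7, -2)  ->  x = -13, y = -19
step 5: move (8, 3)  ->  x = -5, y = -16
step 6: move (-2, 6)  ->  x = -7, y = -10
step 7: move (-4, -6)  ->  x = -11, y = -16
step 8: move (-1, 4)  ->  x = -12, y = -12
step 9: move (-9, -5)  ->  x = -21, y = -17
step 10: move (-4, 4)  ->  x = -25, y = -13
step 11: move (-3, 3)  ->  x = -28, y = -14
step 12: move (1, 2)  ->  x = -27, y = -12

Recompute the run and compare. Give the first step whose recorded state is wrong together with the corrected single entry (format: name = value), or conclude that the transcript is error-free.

Step 1: x = 7 + (-8) = -1, y = -8 + (0) = -8 — confirmed correct.
Step 2: x = -1 + (-2) = -3, y = -8 + (-1) = -9 — confirmed correct.
Step 3: x = -3 + (-3) = -6, y = -9 + (-8) = -17 — no discrepancy.
Step 4: x = -6 + (-7) = -13, y = -17 + (-2) = -19 — no discrepancy.
Step 5: x = -13 + (8) = -5, y = -19 + (3) = -16 — confirmed correct.
Step 6: x = -5 + (-2) = -7, y = -16 + (6) = -10 — matches.
Step 7: x = -7 + (-4) = -11, y = -10 + (-6) = -16 — consistent with the transcript.
Step 8: x = -11 + (-1) = -12, y = -16 + (4) = -12 — agrees with the transcript.
Step 9: x = -12 + (-9) = -21, y = -12 + (-5) = -17 — no discrepancy.
Step 10: x = -21 + (-4) = -25, y = -17 + (4) = -13 — exactly as logged.
Step 11: x = -25 + (-3) = -28, y = -13 + (3) = -10 — the entry is off here.
First deviation found at step 11; the corrected entry is y = -10.

step 11, y = -10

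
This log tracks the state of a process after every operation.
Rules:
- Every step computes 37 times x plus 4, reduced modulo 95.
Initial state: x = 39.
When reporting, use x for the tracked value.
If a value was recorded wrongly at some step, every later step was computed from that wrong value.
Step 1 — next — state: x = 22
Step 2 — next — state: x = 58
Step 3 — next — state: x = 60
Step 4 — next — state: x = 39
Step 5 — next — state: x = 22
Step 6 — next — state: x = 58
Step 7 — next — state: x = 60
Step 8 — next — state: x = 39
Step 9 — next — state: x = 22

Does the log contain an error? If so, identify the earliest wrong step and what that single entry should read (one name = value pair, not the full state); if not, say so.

no error

step 1: x = (37*39 + 4) mod 95 = 22 -> consistent with the log
step 2: x = (37*22 + 4) mod 95 = 58 -> agrees with the log
step 3: x = (37*58 + 4) mod 95 = 60 -> verified
step 4: x = (37*60 + 4) mod 95 = 39 -> verified
step 5: x = (37*39 + 4) mod 95 = 22 -> consistent with the log
step 6: x = (37*22 + 4) mod 95 = 58 -> matches
step 7: x = (37*58 + 4) mod 95 = 60 -> in agreement
step 8: x = (37*60 + 4) mod 95 = 39 -> confirmed correct
step 9: x = (37*39 + 4) mod 95 = 22 -> in agreement
Every step is consistent.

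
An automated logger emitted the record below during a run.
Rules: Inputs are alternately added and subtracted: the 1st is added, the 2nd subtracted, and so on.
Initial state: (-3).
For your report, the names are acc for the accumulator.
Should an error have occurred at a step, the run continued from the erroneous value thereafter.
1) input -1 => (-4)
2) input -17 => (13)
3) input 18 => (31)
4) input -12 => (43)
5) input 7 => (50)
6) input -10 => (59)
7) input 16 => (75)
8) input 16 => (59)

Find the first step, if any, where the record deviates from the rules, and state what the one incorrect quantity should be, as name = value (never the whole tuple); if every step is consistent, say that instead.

step 6, acc = 60

Recomputing the run from the initial state:
step 1: acc = -4
step 2: acc = 13
step 3: acc = 31
step 4: acc = 43
step 5: acc = 50
step 6: acc = 60
step 7: acc = 76
step 8: acc = 60
The first disagreement with the record is at step 6, where the value should be acc = 60.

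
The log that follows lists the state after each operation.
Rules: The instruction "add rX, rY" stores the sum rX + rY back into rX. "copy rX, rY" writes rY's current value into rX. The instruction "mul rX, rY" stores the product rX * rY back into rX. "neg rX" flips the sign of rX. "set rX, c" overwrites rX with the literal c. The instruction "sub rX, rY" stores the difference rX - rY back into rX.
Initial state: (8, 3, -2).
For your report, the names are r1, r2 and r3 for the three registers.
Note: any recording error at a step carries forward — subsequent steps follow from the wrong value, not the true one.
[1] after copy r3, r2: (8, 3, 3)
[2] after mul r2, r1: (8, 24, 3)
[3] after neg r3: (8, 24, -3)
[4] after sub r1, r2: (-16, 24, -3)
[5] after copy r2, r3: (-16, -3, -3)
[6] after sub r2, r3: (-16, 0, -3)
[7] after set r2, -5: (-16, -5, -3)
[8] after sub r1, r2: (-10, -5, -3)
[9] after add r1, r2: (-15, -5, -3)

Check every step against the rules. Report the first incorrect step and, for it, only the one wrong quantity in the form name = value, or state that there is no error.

Step 1: r3 = 3 — no discrepancy.
Step 2: r2 = 3 * 8 = 24 — in agreement.
Step 3: r3 = -(3) = -3 — no discrepancy.
Step 4: r1 = 8 - 24 = -16 — confirmed correct.
Step 5: r2 = -3 — matches.
Step 6: r2 = -3 - -3 = 0 — matches.
Step 7: r2 = -5 — same as recorded.
Step 8: r1 = -16 - -5 = -11 — the recorded entry deviates here.
The earliest wrong entry is at step 8: it should read r1 = -11.

step 8, r1 = -11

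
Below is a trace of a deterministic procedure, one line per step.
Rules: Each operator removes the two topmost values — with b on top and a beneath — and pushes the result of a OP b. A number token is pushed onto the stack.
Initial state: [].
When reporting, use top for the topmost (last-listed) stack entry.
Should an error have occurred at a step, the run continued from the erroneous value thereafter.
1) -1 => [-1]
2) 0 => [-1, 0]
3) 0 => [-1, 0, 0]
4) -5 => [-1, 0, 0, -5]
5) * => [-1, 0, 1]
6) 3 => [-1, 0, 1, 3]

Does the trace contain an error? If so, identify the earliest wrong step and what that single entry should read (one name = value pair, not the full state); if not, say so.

1. push -1: top = -1 (agrees with the trace)
2. push 0: top = 0 (confirmed correct)
3. push 0: top = 0 (exactly as logged)
4. push -5: top = -5 (exactly as logged)
5. 0 * -5 = 0 (the entry is off here)
Step 5 is the first one off; corrected, top = 0.

step 5, top = 0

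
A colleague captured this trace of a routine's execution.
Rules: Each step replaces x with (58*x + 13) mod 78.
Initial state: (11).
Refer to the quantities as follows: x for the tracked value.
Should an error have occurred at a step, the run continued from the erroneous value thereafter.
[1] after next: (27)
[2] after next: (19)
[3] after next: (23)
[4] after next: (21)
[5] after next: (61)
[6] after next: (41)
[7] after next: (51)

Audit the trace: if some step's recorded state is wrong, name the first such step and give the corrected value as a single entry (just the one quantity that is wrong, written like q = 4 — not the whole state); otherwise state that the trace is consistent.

no error

Recomputing the run from the initial state:
step 1: x = 27
step 2: x = 19
step 3: x = 23
step 4: x = 21
step 5: x = 61
step 6: x = 41
step 7: x = 51
This matches the trace at every step.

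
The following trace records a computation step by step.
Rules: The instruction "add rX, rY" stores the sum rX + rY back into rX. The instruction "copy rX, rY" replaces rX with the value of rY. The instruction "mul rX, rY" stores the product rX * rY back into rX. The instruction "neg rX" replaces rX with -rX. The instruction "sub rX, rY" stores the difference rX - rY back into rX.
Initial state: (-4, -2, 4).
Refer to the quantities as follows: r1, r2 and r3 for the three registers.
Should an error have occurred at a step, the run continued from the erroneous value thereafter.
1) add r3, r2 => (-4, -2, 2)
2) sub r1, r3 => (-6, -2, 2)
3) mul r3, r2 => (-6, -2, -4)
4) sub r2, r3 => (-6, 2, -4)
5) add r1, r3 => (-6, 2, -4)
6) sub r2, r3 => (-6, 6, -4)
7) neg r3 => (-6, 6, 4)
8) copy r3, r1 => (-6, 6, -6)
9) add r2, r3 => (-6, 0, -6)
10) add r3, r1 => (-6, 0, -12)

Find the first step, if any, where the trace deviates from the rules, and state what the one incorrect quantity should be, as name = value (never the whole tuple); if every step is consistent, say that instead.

step 5, r1 = -10

Recomputing the run from the initial state:
step 1: r1 = -4, r2 = -2, r3 = 2
step 2: r1 = -6, r2 = -2, r3 = 2
step 3: r1 = -6, r2 = -2, r3 = -4
step 4: r1 = -6, r2 = 2, r3 = -4
step 5: r1 = -10, r2 = 2, r3 = -4
step 6: r1 = -10, r2 = 6, r3 = -4
step 7: r1 = -10, r2 = 6, r3 = 4
step 8: r1 = -10, r2 = 6, r3 = -10
step 9: r1 = -10, r2 = -4, r3 = -10
step 10: r1 = -10, r2 = -4, r3 = -20
The first disagreement with the trace is at step 5, where the value should be r1 = -10.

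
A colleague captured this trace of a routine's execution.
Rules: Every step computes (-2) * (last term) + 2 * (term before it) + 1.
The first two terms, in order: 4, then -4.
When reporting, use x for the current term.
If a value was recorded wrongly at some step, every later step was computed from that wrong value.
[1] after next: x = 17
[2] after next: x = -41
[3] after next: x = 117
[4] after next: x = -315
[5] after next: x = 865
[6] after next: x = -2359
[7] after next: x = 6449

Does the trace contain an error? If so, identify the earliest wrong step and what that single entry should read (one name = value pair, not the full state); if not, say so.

1. x = -2*(-4) + (2)*(4) + (1) = 17 (no discrepancy)
2. x = -2*(17) + (2)*(-4) + (1) = -41 (matches)
3. x = -2*(-41) + (2)*(17) + (1) = 117 (exactly as logged)
4. x = -2*(117) + (2)*(-41) + (1) = -315 (agrees with the trace)
5. x = -2*(-315) + (2)*(117) + (1) = 865 (no discrepancy)
6. x = -2*(865) + (2)*(-315) + (1) = -2359 (same as recorded)
7. x = -2*(-2359) + (2)*(865) + (1) = 6449 (matches)
All entries verified; no error found.

no error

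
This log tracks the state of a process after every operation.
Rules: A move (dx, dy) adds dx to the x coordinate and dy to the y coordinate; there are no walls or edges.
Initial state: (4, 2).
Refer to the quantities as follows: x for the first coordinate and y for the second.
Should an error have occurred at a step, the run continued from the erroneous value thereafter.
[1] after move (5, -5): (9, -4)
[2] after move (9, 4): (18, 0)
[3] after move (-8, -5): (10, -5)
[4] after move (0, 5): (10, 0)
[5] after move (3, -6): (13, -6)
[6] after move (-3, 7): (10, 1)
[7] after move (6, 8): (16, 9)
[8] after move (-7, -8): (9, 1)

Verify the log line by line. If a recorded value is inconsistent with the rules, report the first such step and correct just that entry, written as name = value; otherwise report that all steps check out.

step 1, y = -3

Recomputing the run from the initial state:
step 1: x = 9, y = -3
step 2: x = 18, y = 1
step 3: x = 10, y = -4
step 4: x = 10, y = 1
step 5: x = 13, y = -5
step 6: x = 10, y = 2
step 7: x = 16, y = 10
step 8: x = 9, y = 2
The first disagreement with the log is at step 1, where the value should be y = -3.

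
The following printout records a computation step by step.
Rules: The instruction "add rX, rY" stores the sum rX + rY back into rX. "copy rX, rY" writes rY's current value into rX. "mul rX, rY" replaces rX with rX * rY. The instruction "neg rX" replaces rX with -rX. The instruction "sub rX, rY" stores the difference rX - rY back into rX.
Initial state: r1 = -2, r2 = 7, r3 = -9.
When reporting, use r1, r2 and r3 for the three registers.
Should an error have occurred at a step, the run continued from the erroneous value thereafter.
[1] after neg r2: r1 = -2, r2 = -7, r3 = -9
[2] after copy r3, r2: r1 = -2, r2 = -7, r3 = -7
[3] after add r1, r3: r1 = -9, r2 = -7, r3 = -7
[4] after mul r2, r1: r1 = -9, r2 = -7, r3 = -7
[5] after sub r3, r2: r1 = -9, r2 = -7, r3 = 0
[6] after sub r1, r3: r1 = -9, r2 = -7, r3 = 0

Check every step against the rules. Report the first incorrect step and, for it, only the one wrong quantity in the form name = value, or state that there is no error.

1. r2 = -(7) = -7 (exactly as logged)
2. r3 = -7 (same as recorded)
3. r1 = -2 + -7 = -9 (verified)
4. r2 = -7 * -9 = 63 (the printout disagrees here)
First deviation found at step 4; the corrected entry is r2 = 63.

step 4, r2 = 63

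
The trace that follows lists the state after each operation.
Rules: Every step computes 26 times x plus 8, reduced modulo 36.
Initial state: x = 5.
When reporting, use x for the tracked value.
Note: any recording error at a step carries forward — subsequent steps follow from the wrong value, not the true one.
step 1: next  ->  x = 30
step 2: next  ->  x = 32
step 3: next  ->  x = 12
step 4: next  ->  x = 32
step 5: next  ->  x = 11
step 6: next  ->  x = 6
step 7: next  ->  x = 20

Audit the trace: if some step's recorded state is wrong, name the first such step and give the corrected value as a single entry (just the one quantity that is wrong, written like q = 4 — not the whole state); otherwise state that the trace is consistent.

step 5, x = 12

step 1: x = (26*5 + 8) mod 36 = 30 -> exactly as logged
step 2: x = (26*30 + 8) mod 36 = 32 -> confirmed correct
step 3: x = (26*32 + 8) mod 36 = 12 -> agrees with the trace
step 4: x = (26*12 + 8) mod 36 = 32 -> consistent with the trace
step 5: x = (26*32 + 8) mod 36 = 12 -> not what was recorded
Step 5 is the first one off; corrected, x = 12.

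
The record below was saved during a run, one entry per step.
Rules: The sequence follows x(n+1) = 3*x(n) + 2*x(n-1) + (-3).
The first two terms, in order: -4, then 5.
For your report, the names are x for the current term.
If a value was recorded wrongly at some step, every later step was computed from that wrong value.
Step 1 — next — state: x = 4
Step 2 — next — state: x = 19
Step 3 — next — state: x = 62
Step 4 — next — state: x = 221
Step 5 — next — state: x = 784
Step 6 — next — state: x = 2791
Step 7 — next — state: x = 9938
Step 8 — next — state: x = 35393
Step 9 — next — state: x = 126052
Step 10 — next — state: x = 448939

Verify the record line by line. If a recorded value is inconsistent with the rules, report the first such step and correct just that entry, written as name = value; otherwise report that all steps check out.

no error

Recomputing the run from the initial state:
step 1: x = 4
step 2: x = 19
step 3: x = 62
step 4: x = 221
step 5: x = 784
step 6: x = 2791
step 7: x = 9938
step 8: x = 35393
step 9: x = 126052
step 10: x = 448939
This matches the record at every step.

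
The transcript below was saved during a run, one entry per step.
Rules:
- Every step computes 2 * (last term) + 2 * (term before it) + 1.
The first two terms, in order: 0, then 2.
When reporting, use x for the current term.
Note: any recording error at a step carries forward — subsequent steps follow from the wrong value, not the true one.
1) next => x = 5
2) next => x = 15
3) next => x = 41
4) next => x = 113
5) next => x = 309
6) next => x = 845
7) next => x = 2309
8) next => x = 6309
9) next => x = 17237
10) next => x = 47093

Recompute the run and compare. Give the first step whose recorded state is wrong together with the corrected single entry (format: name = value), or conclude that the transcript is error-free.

Step 1: x = 2*(2) + (2)*(0) + (1) = 5 — no discrepancy.
Step 2: x = 2*(5) + (2)*(2) + (1) = 15 — matches.
Step 3: x = 2*(15) + (2)*(5) + (1) = 41 — agrees with the transcript.
Step 4: x = 2*(41) + (2)*(15) + (1) = 113 — matches.
Step 5: x = 2*(113) + (2)*(41) + (1) = 309 — consistent with the transcript.
Step 6: x = 2*(309) + (2)*(113) + (1) = 845 — in agreement.
Step 7: x = 2*(845) + (2)*(309) + (1) = 2309 — matches.
Step 8: x = 2*(2309) + (2)*(845) + (1) = 6309 — matches.
Step 9: x = 2*(6309) + (2)*(2309) + (1) = 17237 — exactly as logged.
Step 10: x = 2*(17237) + (2)*(6309) + (1) = 47093 — no discrepancy.
All entries verified; no error found.

no error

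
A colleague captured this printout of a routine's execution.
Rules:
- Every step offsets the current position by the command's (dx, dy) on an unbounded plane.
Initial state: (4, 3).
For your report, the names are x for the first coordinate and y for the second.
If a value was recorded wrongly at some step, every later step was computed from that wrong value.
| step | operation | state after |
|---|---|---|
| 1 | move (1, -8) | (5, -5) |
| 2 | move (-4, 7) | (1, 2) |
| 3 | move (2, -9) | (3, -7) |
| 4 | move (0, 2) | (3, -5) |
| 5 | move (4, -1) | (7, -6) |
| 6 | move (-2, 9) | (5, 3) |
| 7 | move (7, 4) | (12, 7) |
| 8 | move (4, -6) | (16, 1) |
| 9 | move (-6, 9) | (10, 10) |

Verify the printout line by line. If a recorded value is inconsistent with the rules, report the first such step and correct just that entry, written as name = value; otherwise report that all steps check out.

Recomputing the run from the initial state:
step 1: x = 5, y = -5
step 2: x = 1, y = 2
step 3: x = 3, y = -7
step 4: x = 3, y = -5
step 5: x = 7, y = -6
step 6: x = 5, y = 3
step 7: x = 12, y = 7
step 8: x = 16, y = 1
step 9: x = 10, y = 10
This matches the printout at every step.

no error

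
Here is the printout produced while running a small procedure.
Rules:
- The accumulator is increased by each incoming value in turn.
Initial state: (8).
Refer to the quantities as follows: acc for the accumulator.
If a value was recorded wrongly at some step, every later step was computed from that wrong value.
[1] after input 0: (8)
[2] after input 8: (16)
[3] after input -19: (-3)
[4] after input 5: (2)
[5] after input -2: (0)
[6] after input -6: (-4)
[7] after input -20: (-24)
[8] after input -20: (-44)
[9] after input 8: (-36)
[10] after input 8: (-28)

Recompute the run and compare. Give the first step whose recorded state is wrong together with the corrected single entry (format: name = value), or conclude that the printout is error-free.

step 1: acc = 8 + 0 = 8 -> verified
step 2: acc = 8 + 8 = 16 -> verified
step 3: acc = 16 + -19 = -3 -> checks out
step 4: acc = -3 + 5 = 2 -> matches
step 5: acc = 2 + -2 = 0 -> exactly as logged
step 6: acc = 0 + -6 = -6 -> first mismatch against the printout
Conclusion: step 6 carries the first error; the entry should be acc = -6.

step 6, acc = -6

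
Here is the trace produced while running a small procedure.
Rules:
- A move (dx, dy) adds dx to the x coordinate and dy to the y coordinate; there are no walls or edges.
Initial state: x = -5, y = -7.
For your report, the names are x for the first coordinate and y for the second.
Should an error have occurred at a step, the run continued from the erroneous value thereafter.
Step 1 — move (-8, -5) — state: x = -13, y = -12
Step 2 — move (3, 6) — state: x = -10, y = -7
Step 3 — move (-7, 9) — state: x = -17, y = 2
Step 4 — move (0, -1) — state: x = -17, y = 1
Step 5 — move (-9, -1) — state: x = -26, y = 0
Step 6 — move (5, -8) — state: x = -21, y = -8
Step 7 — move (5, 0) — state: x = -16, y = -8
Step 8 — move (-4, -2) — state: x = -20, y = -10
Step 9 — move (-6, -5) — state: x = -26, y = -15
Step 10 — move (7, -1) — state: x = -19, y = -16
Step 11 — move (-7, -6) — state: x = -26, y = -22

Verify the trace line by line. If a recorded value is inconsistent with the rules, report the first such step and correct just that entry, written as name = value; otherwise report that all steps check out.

step 2, y = -6

Recomputing the run from the initial state:
step 1: x = -13, y = -12
step 2: x = -10, y = -6
step 3: x = -17, y = 3
step 4: x = -17, y = 2
step 5: x = -26, y = 1
step 6: x = -21, y = -7
step 7: x = -16, y = -7
step 8: x = -20, y = -9
step 9: x = -26, y = -14
step 10: x = -19, y = -15
step 11: x = -26, y = -21
The first disagreement with the trace is at step 2, where the value should be y = -6.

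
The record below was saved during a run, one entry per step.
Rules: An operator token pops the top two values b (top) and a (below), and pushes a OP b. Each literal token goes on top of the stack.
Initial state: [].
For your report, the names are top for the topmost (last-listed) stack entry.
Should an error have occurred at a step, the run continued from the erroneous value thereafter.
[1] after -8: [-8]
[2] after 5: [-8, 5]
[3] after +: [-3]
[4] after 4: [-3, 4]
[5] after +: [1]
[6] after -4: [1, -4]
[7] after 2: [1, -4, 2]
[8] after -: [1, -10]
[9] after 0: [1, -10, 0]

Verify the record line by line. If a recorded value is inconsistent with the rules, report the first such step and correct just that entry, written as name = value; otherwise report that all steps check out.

step 1: push -8: top = -8 -> in agreement
step 2: push 5: top = 5 -> matches
step 3: -8 + 5 = -3 -> confirmed correct
step 4: push 4: top = 4 -> no discrepancy
step 5: -3 + 4 = 1 -> agrees with the record
step 6: push -4: top = -4 -> no discrepancy
step 7: push 2: top = 2 -> no discrepancy
step 8: -4 - 2 = -6 -> this is not what the record shows
Step 8 is the first one off; corrected, top = -6.

step 8, top = -6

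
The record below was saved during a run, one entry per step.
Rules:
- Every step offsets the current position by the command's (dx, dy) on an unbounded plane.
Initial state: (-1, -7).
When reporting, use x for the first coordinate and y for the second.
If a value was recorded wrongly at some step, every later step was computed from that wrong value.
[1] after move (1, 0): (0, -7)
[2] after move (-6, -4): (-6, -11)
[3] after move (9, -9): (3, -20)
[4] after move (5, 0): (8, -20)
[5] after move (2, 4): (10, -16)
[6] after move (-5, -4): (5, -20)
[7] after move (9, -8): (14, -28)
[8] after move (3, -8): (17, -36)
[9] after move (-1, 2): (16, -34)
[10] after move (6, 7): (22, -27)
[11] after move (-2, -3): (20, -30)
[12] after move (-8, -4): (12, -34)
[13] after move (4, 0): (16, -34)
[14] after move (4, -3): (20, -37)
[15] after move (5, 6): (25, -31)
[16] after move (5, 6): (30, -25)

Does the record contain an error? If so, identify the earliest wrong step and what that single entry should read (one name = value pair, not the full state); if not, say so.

1. x = -1 + (1) = 0, y = -7 + (0) = -7 (no discrepancy)
2. x = 0 + (-6) = -6, y = -7 + (-4) = -11 (agrees with the record)
3. x = -6 + (9) = 3, y = -11 + (-9) = -20 (same as recorded)
4. x = 3 + (5) = 8, y = -20 + (0) = -20 (consistent with the record)
5. x = 8 + (2) = 10, y = -20 + (4) = -16 (in agreement)
6. x = 10 + (-5) = 5, y = -16 + (-4) = -20 (confirmed correct)
7. x = 5 + (9) = 14, y = -20 + (-8) = -28 (in agreement)
8. x = 14 + (3) = 17, y = -28 + (-8) = -36 (matches)
9. x = 17 + (-1) = 16, y = -36 + (2) = -34 (consistent with the record)
10. x = 16 + (6) = 22, y = -34 + (7) = -27 (agrees with the record)
11. x = 22 + (-2) = 20, y = -27 + (-3) = -30 (same as recorded)
12. x = 20 + (-8) = 12, y = -30 + (-4) = -34 (no discrepancy)
13. x = 12 + (4) = 16, y = -34 + (0) = -34 (no discrepancy)
14. x = 16 + (4) = 20, y = -34 + (-3) = -37 (confirmed correct)
15. x = 20 + (5) = 25, y = -37 + (6) = -31 (verified)
16. x = 25 + (5) = 30, y = -31 + (6) = -25 (checks out)
Every step is consistent.

no error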